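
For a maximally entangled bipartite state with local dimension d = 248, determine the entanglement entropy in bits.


For a maximally entangled state in d x d:
S = log2(d) = log2(248)
= 7.9542

7.9542


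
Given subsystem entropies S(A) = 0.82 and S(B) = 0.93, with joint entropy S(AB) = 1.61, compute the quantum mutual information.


I(A:B) = S(A) + S(B) - S(AB)
= 0.82 + 0.93 - 1.61
= 0.1400

0.1400


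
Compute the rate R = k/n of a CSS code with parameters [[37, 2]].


Code rate R = k/n
= 2/37
= 0.0541

0.0541


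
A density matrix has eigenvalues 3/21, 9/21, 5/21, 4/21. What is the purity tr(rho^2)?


tr(rho^2) = sum of eigenvalues squared
= (3/21)^2 + (9/21)^2 + (5/21)^2 + (4/21)^2
= (9 + 81 + 25 + 16) / 441
= 131/441
= 0.2971

0.2971


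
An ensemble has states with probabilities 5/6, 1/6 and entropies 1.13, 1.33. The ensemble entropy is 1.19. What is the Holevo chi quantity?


chi = S(rho) - sum_i p_i * S(rho_i)
Weighted entropy = 5/6 * 1.13 + 1/6 * 1.33
= 1.1633
chi = 1.19 - 1.1633
= 0.0267

0.0267


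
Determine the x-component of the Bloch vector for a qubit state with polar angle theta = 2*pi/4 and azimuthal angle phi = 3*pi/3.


theta = 1.5708, phi = 3.1416
r_x = sin(theta)*cos(phi) = 1.0000 * -1.0000
r_x = -1.0000

-1.0000


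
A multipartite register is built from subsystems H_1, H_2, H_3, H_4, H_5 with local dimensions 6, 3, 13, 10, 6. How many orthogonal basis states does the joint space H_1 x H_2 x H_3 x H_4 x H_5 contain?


dim(H_1 x H_2 x H_3 x H_4 x H_5) = 6 * 3 * 13 * 10 * 6
= 18 * 13 * 10 * 6
= 234 * 10 * 6
= 2340 * 6
= 14040

14040


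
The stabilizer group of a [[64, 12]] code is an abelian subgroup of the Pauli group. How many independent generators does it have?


For an [[n,k]] stabilizer code:
Number of stabilizer generators = n - k
= 64 - 12
= 52

52


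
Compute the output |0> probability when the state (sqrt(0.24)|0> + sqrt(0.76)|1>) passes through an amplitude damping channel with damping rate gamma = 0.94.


For amplitude damping with parameter gamma on state sqrt(a)|0> + sqrt(b)|1>:
alpha^2 = 0.24, beta^2 = 0.76
P(|0>) = alpha^2 + gamma * beta^2
= 0.24 + 0.94 * 0.76
= 0.24 + 0.7144
= 0.9544

0.9544


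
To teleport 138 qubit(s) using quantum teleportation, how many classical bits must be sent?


Quantum teleportation requires 2 classical bits per qubit teleported.
138 qubit(s) -> 2 * 138 = 276 classical bits

276


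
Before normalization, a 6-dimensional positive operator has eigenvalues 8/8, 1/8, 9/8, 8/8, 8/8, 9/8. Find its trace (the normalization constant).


tr(M) = sum of eigenvalues
= 8/8 + 1/8 + 9/8 + 8/8 + 8/8 + 9/8
= 43/8
= 5.3750

5.3750


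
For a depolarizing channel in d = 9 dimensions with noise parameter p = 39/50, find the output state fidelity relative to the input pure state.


F = (1-p) + p/d
= (1 - 0.7800) + 0.7800/9
= 0.2200 + 0.0867
= 0.3067

0.3067


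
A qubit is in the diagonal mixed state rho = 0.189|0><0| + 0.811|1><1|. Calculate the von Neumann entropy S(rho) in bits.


S = -p*log2(p) - (1-p)*log2(1-p)
p = 0.1890, 1-p = 0.8110
= -0.1890 * log2(0.1890) - 0.8110 * log2(0.8110)
= -(-0.4543) - (-0.2451)
= 0.6994

0.6994


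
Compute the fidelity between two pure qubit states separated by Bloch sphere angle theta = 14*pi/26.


For states separated by angle theta on Bloch sphere:
F = cos^2(theta/2)
theta = 14*pi/26 = 1.6916
theta/2 = 0.8458
cos(theta/2) = 0.6631
F = 0.4397

0.4397


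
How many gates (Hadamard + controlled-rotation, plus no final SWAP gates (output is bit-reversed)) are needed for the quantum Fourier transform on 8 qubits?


Hadamard gates: 8
Controlled rotations: n*(n-1)/2 = 8*7/2 = 28
SWAP gates: 0 (omitted)
Total = 8 + 28
= 36

36


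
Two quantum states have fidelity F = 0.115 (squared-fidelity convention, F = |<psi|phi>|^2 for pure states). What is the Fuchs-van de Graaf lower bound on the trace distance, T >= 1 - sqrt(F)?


Fuchs-van de Graaf (squared-fidelity convention): 1 - sqrt(F) <= T <= sqrt(1 - F).
Lower bound: T >= 1 - sqrt(F)
sqrt(F) = sqrt(0.115) = 0.3391
T >= 1 - 0.3391
T >= 0.6609

0.6609


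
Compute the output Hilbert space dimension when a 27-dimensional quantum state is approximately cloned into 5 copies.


Output space = H^(tensor 5) where dim(H) = 27
dim = 27^5
= 729 (after 2 factors)
= 19683 (after 3 factors)
= 531441 (after 4 factors)
= 14348907 (after 5 factors)
= 14348907

14348907


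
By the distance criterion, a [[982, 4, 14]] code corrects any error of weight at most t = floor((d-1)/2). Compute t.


Code parameters: [[982, 4, 14]], distance d = 14.
Number of correctable errors = floor((d-1)/2)
= floor((14 - 1)/2)
= floor(13/2)
= 6

6


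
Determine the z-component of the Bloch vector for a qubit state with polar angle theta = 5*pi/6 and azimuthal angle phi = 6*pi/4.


theta = 2.6180, phi = 4.7124
r_z = cos(theta) = -0.8660

-0.8660


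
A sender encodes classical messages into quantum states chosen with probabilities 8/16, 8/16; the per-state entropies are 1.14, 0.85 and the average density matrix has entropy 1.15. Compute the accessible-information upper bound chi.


chi = S(rho) - sum_i p_i * S(rho_i)
Weighted entropy = 8/16 * 1.14 + 8/16 * 0.85
= 0.9950
chi = 1.15 - 0.9950
= 0.1550

0.1550


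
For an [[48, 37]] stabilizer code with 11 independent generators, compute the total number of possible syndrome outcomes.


Each stabilizer generator gives a binary (+1 or -1) measurement outcome.
With 11 independent generators:
Total syndromes = 2^11
= 2048

2048


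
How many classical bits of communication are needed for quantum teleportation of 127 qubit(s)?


Quantum teleportation requires 2 classical bits per qubit teleported.
127 qubit(s) -> 2 * 127 = 254 classical bits

254


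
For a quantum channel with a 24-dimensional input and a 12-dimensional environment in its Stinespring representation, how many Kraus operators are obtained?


Tracing out the environment in an orthonormal basis {|i>_E} gives Kraus operators K_i = <i|_E U |0>_E.
Number of Kraus operators = dim(H_env) = d_env
= 12

12


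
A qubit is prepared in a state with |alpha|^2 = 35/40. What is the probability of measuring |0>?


|alpha|^2 = 35/40 = 0.8750
|beta|^2 = 1 - 35/40 = 5/40 = 0.1250
P(|0>) = |alpha|^2 = 0.8750

0.8750


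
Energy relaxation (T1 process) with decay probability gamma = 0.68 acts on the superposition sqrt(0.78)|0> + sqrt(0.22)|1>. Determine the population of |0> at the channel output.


For amplitude damping with parameter gamma on state sqrt(a)|0> + sqrt(b)|1>:
alpha^2 = 0.78, beta^2 = 0.22
P(|0>) = alpha^2 + gamma * beta^2
= 0.78 + 0.68 * 0.22
= 0.78 + 0.1496
= 0.9296

0.9296


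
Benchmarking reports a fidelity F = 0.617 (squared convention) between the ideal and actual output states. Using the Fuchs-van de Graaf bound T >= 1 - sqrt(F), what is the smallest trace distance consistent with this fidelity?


Fuchs-van de Graaf (squared-fidelity convention): 1 - sqrt(F) <= T <= sqrt(1 - F).
Lower bound: T >= 1 - sqrt(F)
sqrt(F) = sqrt(0.617) = 0.7855
T >= 1 - 0.7855
T >= 0.2145

0.2145


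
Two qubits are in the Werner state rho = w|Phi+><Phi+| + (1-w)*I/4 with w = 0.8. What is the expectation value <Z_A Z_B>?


|Phi+> = (|00> + |11>)/sqrt(2)
For the pure Bell state, <Z_A Z_B> = +1 (Bell-state Pauli correlator).
The maximally-mixed part I/4 has tr(I/4 * P tensor P) = 0 for any traceless Pauli P.
So <Z_A Z_B>_rho = w * (+1) + (1 - w) * 0
= 0.8 * (+1)
= 0.8000

0.8000


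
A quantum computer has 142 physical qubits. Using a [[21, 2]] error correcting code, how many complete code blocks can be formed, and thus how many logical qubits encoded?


Each code block uses 21 physical qubits for 2 logical qubit(s).
Number of complete blocks = floor(142 / 21) = 6
Logical qubits = 6 * 2
= 12

12


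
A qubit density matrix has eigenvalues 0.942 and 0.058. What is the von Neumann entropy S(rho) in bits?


S = -p*log2(p) - (1-p)*log2(1-p)
p = 0.9420, 1-p = 0.0580
= -0.9420 * log2(0.9420) - 0.0580 * log2(0.0580)
= -(-0.0812) - (-0.2383)
= 0.3195

0.3195


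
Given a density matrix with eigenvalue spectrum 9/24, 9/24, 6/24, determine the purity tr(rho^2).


tr(rho^2) = sum of eigenvalues squared
= (9/24)^2 + (9/24)^2 + (6/24)^2
= (81 + 81 + 36) / 576
= 198/576
= 0.3438

0.3438


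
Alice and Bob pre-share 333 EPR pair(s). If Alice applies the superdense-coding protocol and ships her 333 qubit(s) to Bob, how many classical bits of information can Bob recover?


Superdense coding allows 2 classical bits per shared entangled pair.
333 pair(s) -> 2 * 333 = 666 classical bits

666


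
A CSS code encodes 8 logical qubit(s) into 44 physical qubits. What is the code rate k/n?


Code rate R = k/n
= 8/44
= 0.1818

0.1818


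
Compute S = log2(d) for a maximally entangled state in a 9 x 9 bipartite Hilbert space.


For a maximally entangled state in d x d:
S = log2(d) = log2(9)
= 3.1699

3.1699


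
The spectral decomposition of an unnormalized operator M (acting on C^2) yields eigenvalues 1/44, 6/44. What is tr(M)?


tr(M) = sum of eigenvalues
= 1/44 + 6/44
= 7/44
= 0.1591

0.1591


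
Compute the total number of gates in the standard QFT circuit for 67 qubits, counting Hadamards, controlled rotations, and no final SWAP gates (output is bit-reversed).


Hadamard gates: 67
Controlled rotations: n*(n-1)/2 = 67*66/2 = 2211
SWAP gates: 0 (omitted)
Total = 67 + 2211
= 2278

2278


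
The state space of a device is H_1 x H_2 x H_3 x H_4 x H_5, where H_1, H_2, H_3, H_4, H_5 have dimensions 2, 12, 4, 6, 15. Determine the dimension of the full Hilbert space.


dim(H_1 x H_2 x H_3 x H_4 x H_5) = 2 * 12 * 4 * 6 * 15
= 24 * 4 * 6 * 15
= 96 * 6 * 15
= 576 * 15
= 8640

8640


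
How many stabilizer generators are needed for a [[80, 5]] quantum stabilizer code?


For an [[n,k]] stabilizer code:
Number of stabilizer generators = n - k
= 80 - 5
= 75

75


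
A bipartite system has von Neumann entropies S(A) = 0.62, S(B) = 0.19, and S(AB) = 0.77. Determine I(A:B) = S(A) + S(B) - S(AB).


I(A:B) = S(A) + S(B) - S(AB)
= 0.62 + 0.19 - 0.77
= 0.0400

0.0400


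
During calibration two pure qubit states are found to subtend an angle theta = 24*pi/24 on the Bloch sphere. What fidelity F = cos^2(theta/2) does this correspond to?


For states separated by angle theta on Bloch sphere:
F = cos^2(theta/2)
theta = 24*pi/24 = 3.1416
theta/2 = 1.5708
cos(theta/2) = 0.0000
F = 0.0000

0.0000


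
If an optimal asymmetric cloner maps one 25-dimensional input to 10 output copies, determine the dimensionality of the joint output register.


Output space = H^(tensor 10) where dim(H) = 25
dim = 25^10
= 625 (after 2 factors)
= 15625 (after 3 factors)
= 390625 (after 4 factors)
= 9765625 (after 5 factors)
= 244140625 (after 6 factors)
= 6103515625 (after 7 factors)
= 152587890625 (after 8 factors)
= 3814697265625 (after 9 factors)
= 95367431640625 (after 10 factors)
= 95367431640625

95367431640625


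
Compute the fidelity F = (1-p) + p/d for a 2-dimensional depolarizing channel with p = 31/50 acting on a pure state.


F = (1-p) + p/d
= (1 - 0.6200) + 0.6200/2
= 0.3800 + 0.3100
= 0.6900

0.6900


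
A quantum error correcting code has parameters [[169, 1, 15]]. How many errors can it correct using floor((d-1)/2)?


Code parameters: [[169, 1, 15]], distance d = 15.
Number of correctable errors = floor((d-1)/2)
= floor((15 - 1)/2)
= floor(14/2)
= 7

7


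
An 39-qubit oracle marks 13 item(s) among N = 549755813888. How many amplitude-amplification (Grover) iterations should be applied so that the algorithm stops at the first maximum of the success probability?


After j Grover iterations the success probability is P(j) = sin^2((2j+1)*theta), where sin(theta) = sqrt(k/N).
N = 2^39 = 549755813888, k = 13
sin(theta) = sqrt(k/N) = 4.862803949e-06
theta = arcsin(sqrt(k/N)) = 4.862803949e-06 rad
P(j) reaches its first maximum when (2j+1)*theta is as close as possible to pi/2, i.e. j = round(pi/(4*theta) - 1/2).
pi/(4*theta) - 1/2 = 161510.8773
(For comparison, the common estimate pi/4 * sqrt(N/k) = 161511.3773; the exact maximiser is used here.)
Optimal iterations = 161511

161511


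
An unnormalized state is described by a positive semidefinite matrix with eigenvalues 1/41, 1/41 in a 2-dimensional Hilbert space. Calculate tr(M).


tr(M) = sum of eigenvalues
= 1/41 + 1/41
= 2/41
= 0.0488

0.0488


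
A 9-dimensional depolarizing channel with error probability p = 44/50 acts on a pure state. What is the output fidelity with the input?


F = (1-p) + p/d
= (1 - 0.8800) + 0.8800/9
= 0.1200 + 0.0978
= 0.2178

0.2178


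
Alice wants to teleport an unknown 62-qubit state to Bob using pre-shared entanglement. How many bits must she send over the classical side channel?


Quantum teleportation requires 2 classical bits per qubit teleported.
62 qubit(s) -> 2 * 62 = 124 classical bits

124


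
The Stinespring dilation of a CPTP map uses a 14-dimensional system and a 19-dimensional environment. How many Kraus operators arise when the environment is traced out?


Tracing out the environment in an orthonormal basis {|i>_E} gives Kraus operators K_i = <i|_E U |0>_E.
Number of Kraus operators = dim(H_env) = d_env
= 19

19


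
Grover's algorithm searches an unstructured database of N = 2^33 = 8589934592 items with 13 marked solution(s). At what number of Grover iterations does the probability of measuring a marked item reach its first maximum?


After j Grover iterations the success probability is P(j) = sin^2((2j+1)*theta), where sin(theta) = sqrt(k/N).
N = 2^33 = 8589934592, k = 13
sin(theta) = sqrt(k/N) = 3.890243159e-05
theta = arcsin(sqrt(k/N)) = 3.89024316e-05 rad
P(j) reaches its first maximum when (2j+1)*theta is as close as possible to pi/2, i.e. j = round(pi/(4*theta) - 1/2).
pi/(4*theta) - 1/2 = 20188.4222
(For comparison, the common estimate pi/4 * sqrt(N/k) = 20188.9222; the exact maximiser is used here.)
Optimal iterations = 20188

20188


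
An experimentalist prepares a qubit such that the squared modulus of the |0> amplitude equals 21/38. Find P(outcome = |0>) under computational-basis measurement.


|alpha|^2 = 21/38 = 0.5526
|beta|^2 = 1 - 21/38 = 17/38 = 0.4474
P(|0>) = |alpha|^2 = 0.5526

0.5526


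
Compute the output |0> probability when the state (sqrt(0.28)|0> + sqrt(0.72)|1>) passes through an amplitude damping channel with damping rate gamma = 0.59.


For amplitude damping with parameter gamma on state sqrt(a)|0> + sqrt(b)|1>:
alpha^2 = 0.28, beta^2 = 0.72
P(|0>) = alpha^2 + gamma * beta^2
= 0.28 + 0.59 * 0.72
= 0.28 + 0.4248
= 0.7048

0.7048


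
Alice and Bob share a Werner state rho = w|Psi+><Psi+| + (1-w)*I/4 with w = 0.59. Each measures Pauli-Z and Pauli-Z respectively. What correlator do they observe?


|Psi+> = (|01> + |10>)/sqrt(2)
For the pure Bell state, <Z_A Z_B> = -1 (Bell-state Pauli correlator).
The maximally-mixed part I/4 has tr(I/4 * P tensor P) = 0 for any traceless Pauli P.
So <Z_A Z_B>_rho = w * (-1) + (1 - w) * 0
= 0.59 * (-1)
= -0.5900

-0.5900


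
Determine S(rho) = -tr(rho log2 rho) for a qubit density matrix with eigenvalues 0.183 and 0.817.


S = -p*log2(p) - (1-p)*log2(1-p)
p = 0.1830, 1-p = 0.8170
= -0.1830 * log2(0.1830) - 0.8170 * log2(0.8170)
= -(-0.4484) - (-0.2382)
= 0.6866

0.6866


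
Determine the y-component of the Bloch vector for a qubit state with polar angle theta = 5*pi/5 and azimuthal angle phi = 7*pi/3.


theta = 3.1416, phi = 7.3304
r_y = sin(theta)*sin(phi) = 0.0000 * 0.8660
r_y = 0.0000

0.0000


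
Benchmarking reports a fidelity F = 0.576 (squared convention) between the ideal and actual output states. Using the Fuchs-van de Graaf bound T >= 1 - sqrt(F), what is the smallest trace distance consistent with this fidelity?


Fuchs-van de Graaf (squared-fidelity convention): 1 - sqrt(F) <= T <= sqrt(1 - F).
Lower bound: T >= 1 - sqrt(F)
sqrt(F) = sqrt(0.576) = 0.7589
T >= 1 - 0.7589
T >= 0.2411

0.2411


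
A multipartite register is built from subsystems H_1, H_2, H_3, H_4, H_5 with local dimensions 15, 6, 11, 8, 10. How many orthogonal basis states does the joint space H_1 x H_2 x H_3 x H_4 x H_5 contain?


dim(H_1 x H_2 x H_3 x H_4 x H_5) = 15 * 6 * 11 * 8 * 10
= 90 * 11 * 8 * 10
= 990 * 8 * 10
= 7920 * 10
= 79200

79200


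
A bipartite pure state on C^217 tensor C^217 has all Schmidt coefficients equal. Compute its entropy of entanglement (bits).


For a maximally entangled state in d x d:
S = log2(d) = log2(217)
= 7.7616

7.7616


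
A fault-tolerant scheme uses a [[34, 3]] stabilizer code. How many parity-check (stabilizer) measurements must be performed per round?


For an [[n,k]] stabilizer code:
Number of stabilizer generators = n - k
= 34 - 3
= 31

31


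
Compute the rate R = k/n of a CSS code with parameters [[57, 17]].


Code rate R = k/n
= 17/57
= 0.2982

0.2982


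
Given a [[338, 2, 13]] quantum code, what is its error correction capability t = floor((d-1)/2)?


Code parameters: [[338, 2, 13]], distance d = 13.
Number of correctable errors = floor((d-1)/2)
= floor((13 - 1)/2)
= floor(12/2)
= 6

6


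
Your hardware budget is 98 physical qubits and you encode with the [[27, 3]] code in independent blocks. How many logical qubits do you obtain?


Each code block uses 27 physical qubits for 3 logical qubit(s).
Number of complete blocks = floor(98 / 27) = 3
Logical qubits = 3 * 3
= 9

9


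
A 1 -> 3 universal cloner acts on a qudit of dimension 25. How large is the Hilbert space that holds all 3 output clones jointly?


Output space = H^(tensor 3) where dim(H) = 25
dim = 25^3
= 625 (after 2 factors)
= 15625 (after 3 factors)
= 15625

15625


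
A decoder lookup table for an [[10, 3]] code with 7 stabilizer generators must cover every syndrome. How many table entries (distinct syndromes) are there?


Each stabilizer generator gives a binary (+1 or -1) measurement outcome.
With 7 independent generators:
Total syndromes = 2^7
= 128

128


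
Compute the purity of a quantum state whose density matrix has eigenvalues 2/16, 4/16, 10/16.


tr(rho^2) = sum of eigenvalues squared
= (2/16)^2 + (4/16)^2 + (10/16)^2
= (4 + 16 + 100) / 256
= 120/256
= 0.4688

0.4688


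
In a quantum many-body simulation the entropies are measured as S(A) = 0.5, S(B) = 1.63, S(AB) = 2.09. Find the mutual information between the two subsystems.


I(A:B) = S(A) + S(B) - S(AB)
= 0.5 + 1.63 - 2.09
= 0.0400

0.0400


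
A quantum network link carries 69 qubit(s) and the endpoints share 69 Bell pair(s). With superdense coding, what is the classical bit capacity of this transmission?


Superdense coding allows 2 classical bits per shared entangled pair.
69 pair(s) -> 2 * 69 = 138 classical bits

138


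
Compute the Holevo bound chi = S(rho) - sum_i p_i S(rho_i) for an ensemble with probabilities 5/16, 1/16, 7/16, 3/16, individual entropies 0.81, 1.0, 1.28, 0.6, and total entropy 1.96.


chi = S(rho) - sum_i p_i * S(rho_i)
Weighted entropy = 5/16 * 0.81 + 1/16 * 1.0 + 7/16 * 1.28 + 3/16 * 0.6
= 0.9881
chi = 1.96 - 0.9881
= 0.9719

0.9719


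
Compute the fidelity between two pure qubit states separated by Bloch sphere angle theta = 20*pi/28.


For states separated by angle theta on Bloch sphere:
F = cos^2(theta/2)
theta = 20*pi/28 = 2.2440
theta/2 = 1.1220
cos(theta/2) = 0.4339
F = 0.1883

0.1883


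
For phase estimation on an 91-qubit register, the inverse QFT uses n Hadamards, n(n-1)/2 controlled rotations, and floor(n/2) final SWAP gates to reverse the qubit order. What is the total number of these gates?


Hadamard gates: 91
Controlled rotations: n*(n-1)/2 = 91*90/2 = 4095
SWAP gates: floor(n/2) = floor(91/2) = 45
Total = 91 + 4095 + 45
= 4231

4231


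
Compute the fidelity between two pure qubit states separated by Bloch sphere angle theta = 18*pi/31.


For states separated by angle theta on Bloch sphere:
F = cos^2(theta/2)
theta = 18*pi/31 = 1.8242
theta/2 = 0.9121
cos(theta/2) = 0.6121
F = 0.3747

0.3747


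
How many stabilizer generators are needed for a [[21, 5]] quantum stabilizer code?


For an [[n,k]] stabilizer code:
Number of stabilizer generators = n - k
= 21 - 5
= 16

16


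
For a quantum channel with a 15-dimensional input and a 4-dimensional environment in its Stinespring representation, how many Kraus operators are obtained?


Tracing out the environment in an orthonormal basis {|i>_E} gives Kraus operators K_i = <i|_E U |0>_E.
Number of Kraus operators = dim(H_env) = d_env
= 4

4


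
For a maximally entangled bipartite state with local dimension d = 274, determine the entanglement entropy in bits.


For a maximally entangled state in d x d:
S = log2(d) = log2(274)
= 8.0980

8.0980


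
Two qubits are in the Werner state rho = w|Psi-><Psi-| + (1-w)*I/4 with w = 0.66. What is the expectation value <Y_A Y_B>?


|Psi-> = (|01> - |10>)/sqrt(2)
For the pure Bell state, <Y_A Y_B> = -1 (Bell-state Pauli correlator).
The maximally-mixed part I/4 has tr(I/4 * P tensor P) = 0 for any traceless Pauli P.
So <Y_A Y_B>_rho = w * (-1) + (1 - w) * 0
= 0.66 * (-1)
= -0.6600

-0.6600


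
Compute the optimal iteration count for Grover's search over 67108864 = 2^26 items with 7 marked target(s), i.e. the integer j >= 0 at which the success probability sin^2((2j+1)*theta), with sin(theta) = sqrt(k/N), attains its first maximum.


After j Grover iterations the success probability is P(j) = sin^2((2j+1)*theta), where sin(theta) = sqrt(k/N).
N = 2^26 = 67108864, k = 7
sin(theta) = sqrt(k/N) = 0.0003229676893
theta = arcsin(sqrt(k/N)) = 0.000322967695 rad
P(j) reaches its first maximum when (2j+1)*theta is as close as possible to pi/2, i.e. j = round(pi/(4*theta) - 1/2).
pi/(4*theta) - 1/2 = 2431.3165
(For comparison, the common estimate pi/4 * sqrt(N/k) = 2431.8165; the exact maximiser is used here.)
Optimal iterations = 2431

2431


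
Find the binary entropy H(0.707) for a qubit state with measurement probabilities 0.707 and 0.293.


S = -p*log2(p) - (1-p)*log2(1-p)
p = 0.7070, 1-p = 0.2930
= -0.7070 * log2(0.7070) - 0.2930 * log2(0.2930)
= -(-0.3537) - (-0.5189)
= 0.8726

0.8726


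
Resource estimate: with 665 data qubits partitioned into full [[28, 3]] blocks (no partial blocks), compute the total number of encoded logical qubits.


Each code block uses 28 physical qubits for 3 logical qubit(s).
Number of complete blocks = floor(665 / 28) = 23
Logical qubits = 23 * 3
= 69

69


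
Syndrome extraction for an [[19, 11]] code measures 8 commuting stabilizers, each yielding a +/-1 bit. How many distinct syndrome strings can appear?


Each stabilizer generator gives a binary (+1 or -1) measurement outcome.
With 8 independent generators:
Total syndromes = 2^8
= 256

256


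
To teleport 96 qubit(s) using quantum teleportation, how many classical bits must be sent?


Quantum teleportation requires 2 classical bits per qubit teleported.
96 qubit(s) -> 2 * 96 = 192 classical bits

192


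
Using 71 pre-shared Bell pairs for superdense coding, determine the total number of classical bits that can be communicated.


Superdense coding allows 2 classical bits per shared entangled pair.
71 pair(s) -> 2 * 71 = 142 classical bits

142


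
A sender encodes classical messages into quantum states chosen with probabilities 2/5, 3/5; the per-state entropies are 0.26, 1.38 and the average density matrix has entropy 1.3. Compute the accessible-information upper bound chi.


chi = S(rho) - sum_i p_i * S(rho_i)
Weighted entropy = 2/5 * 0.26 + 3/5 * 1.38
= 0.9320
chi = 1.3 - 0.9320
= 0.3680

0.3680


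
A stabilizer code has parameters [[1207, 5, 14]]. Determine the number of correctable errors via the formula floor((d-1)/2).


Code parameters: [[1207, 5, 14]], distance d = 14.
Number of correctable errors = floor((d-1)/2)
= floor((14 - 1)/2)
= floor(13/2)
= 6

6


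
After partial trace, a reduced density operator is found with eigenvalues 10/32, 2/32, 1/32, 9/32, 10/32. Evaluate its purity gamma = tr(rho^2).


tr(rho^2) = sum of eigenvalues squared
= (10/32)^2 + (2/32)^2 + (1/32)^2 + (9/32)^2 + (10/32)^2
= (100 + 4 + 1 + 81 + 100) / 1024
= 286/1024
= 0.2793

0.2793


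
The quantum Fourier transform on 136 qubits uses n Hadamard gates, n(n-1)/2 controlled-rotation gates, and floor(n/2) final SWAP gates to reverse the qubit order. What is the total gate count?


Hadamard gates: 136
Controlled rotations: n*(n-1)/2 = 136*135/2 = 9180
SWAP gates: floor(n/2) = floor(136/2) = 68
Total = 136 + 9180 + 68
= 9384

9384


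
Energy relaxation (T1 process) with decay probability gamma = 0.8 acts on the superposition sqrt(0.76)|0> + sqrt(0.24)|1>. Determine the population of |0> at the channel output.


For amplitude damping with parameter gamma on state sqrt(a)|0> + sqrt(b)|1>:
alpha^2 = 0.76, beta^2 = 0.24
P(|0>) = alpha^2 + gamma * beta^2
= 0.76 + 0.8 * 0.24
= 0.76 + 0.1920
= 0.9520

0.9520


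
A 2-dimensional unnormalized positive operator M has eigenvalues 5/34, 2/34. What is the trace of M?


tr(M) = sum of eigenvalues
= 5/34 + 2/34
= 7/34
= 0.2059

0.2059


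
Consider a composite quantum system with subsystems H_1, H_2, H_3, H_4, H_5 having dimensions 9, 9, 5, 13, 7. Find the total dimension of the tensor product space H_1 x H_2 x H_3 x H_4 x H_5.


dim(H_1 x H_2 x H_3 x H_4 x H_5) = 9 * 9 * 5 * 13 * 7
= 81 * 5 * 13 * 7
= 405 * 13 * 7
= 5265 * 7
= 36855

36855


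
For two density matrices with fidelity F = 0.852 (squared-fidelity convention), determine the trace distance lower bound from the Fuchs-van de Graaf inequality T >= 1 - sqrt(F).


Fuchs-van de Graaf (squared-fidelity convention): 1 - sqrt(F) <= T <= sqrt(1 - F).
Lower bound: T >= 1 - sqrt(F)
sqrt(F) = sqrt(0.852) = 0.9230
T >= 1 - 0.9230
T >= 0.0770

0.0770


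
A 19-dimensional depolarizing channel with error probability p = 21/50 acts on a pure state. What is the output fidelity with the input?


F = (1-p) + p/d
= (1 - 0.4200) + 0.4200/19
= 0.5800 + 0.0221
= 0.6021

0.6021


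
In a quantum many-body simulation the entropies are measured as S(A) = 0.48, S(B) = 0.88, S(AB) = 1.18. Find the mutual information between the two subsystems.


I(A:B) = S(A) + S(B) - S(AB)
= 0.48 + 0.88 - 1.18
= 0.1800

0.1800


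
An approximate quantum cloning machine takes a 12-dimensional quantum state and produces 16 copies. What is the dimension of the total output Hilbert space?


Output space = H^(tensor 16) where dim(H) = 12
dim = 12^16
= 144 (after 2 factors)
= 1728 (after 3 factors)
= 20736 (after 4 factors)
= 248832 (after 5 factors)
= 2985984 (after 6 factors)
= 35831808 (after 7 factors)
= 429981696 (after 8 factors)
= 5159780352 (after 9 factors)
= 61917364224 (after 10 factors)
= 743008370688 (after 11 factors)
= 8916100448256 (after 12 factors)
= 106993205379072 (after 13 factors)
= 1283918464548864 (after 14 factors)
= 15407021574586368 (after 15 factors)
= 184884258895036416 (after 16 factors)
= 184884258895036416

184884258895036416


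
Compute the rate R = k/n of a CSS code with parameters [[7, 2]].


Code rate R = k/n
= 2/7
= 0.2857

0.2857


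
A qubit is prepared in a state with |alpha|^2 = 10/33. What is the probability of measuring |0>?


|alpha|^2 = 10/33 = 0.3030
|beta|^2 = 1 - 10/33 = 23/33 = 0.6970
P(|0>) = |alpha|^2 = 0.3030

0.3030


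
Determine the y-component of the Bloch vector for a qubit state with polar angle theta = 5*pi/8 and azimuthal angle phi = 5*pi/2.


theta = 1.9635, phi = 7.8540
r_y = sin(theta)*sin(phi) = 0.9239 * 1.0000
r_y = 0.9239

0.9239


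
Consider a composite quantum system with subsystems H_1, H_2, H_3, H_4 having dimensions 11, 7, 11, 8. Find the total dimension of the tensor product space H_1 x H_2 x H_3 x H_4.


dim(H_1 x H_2 x H_3 x H_4) = 11 * 7 * 11 * 8
= 77 * 11 * 8
= 847 * 8
= 6776

6776


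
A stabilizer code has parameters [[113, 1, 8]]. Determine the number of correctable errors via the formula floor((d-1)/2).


Code parameters: [[113, 1, 8]], distance d = 8.
Number of correctable errors = floor((d-1)/2)
= floor((8 - 1)/2)
= floor(7/2)
= 3

3


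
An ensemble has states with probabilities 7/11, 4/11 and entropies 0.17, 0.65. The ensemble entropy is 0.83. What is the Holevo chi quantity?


chi = S(rho) - sum_i p_i * S(rho_i)
Weighted entropy = 7/11 * 0.17 + 4/11 * 0.65
= 0.3445
chi = 0.83 - 0.3445
= 0.4855

0.4855


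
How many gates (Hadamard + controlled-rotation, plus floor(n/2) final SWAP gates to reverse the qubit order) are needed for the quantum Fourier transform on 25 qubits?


Hadamard gates: 25
Controlled rotations: n*(n-1)/2 = 25*24/2 = 300
SWAP gates: floor(n/2) = floor(25/2) = 12
Total = 25 + 300 + 12
= 337

337


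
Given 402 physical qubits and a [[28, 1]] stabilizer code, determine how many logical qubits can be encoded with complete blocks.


Each code block uses 28 physical qubits for 1 logical qubit(s).
Number of complete blocks = floor(402 / 28) = 14
Logical qubits = 14 * 1
= 14

14


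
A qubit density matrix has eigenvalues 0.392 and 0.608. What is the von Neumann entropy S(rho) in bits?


S = -p*log2(p) - (1-p)*log2(1-p)
p = 0.3920, 1-p = 0.6080
= -0.3920 * log2(0.3920) - 0.6080 * log2(0.6080)
= -(-0.5296) - (-0.4365)
= 0.9661

0.9661


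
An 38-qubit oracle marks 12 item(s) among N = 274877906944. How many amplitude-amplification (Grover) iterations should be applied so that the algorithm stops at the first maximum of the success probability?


After j Grover iterations the success probability is P(j) = sin^2((2j+1)*theta), where sin(theta) = sqrt(k/N).
N = 2^38 = 274877906944, k = 12
sin(theta) = sqrt(k/N) = 6.60724948e-06
theta = arcsin(sqrt(k/N)) = 6.60724948e-06 rad
P(j) reaches its first maximum when (2j+1)*theta is as close as possible to pi/2, i.e. j = round(pi/(4*theta) - 1/2).
pi/(4*theta) - 1/2 = 118868.6551
(For comparison, the common estimate pi/4 * sqrt(N/k) = 118869.1551; the exact maximiser is used here.)
Optimal iterations = 118869

118869


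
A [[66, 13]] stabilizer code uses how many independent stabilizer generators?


For an [[n,k]] stabilizer code:
Number of stabilizer generators = n - k
= 66 - 13
= 53

53


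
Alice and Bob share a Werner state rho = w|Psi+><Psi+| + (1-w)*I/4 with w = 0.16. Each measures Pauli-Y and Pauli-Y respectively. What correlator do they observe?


|Psi+> = (|01> + |10>)/sqrt(2)
For the pure Bell state, <Y_A Y_B> = +1 (Bell-state Pauli correlator).
The maximally-mixed part I/4 has tr(I/4 * P tensor P) = 0 for any traceless Pauli P.
So <Y_A Y_B>_rho = w * (+1) + (1 - w) * 0
= 0.16 * (+1)
= 0.1600

0.1600


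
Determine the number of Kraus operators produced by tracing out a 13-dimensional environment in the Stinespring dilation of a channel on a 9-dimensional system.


Tracing out the environment in an orthonormal basis {|i>_E} gives Kraus operators K_i = <i|_E U |0>_E.
Number of Kraus operators = dim(H_env) = d_env
= 13

13


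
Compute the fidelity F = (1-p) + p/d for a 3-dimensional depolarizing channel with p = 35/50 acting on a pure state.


F = (1-p) + p/d
= (1 - 0.7000) + 0.7000/3
= 0.3000 + 0.2333
= 0.5333

0.5333


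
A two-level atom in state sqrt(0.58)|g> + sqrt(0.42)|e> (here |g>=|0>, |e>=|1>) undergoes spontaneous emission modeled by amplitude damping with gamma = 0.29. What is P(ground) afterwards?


For amplitude damping with parameter gamma on state sqrt(a)|0> + sqrt(b)|1>:
alpha^2 = 0.58, beta^2 = 0.42
P(|0>) = alpha^2 + gamma * beta^2
= 0.58 + 0.29 * 0.42
= 0.58 + 0.1218
= 0.7018

0.7018


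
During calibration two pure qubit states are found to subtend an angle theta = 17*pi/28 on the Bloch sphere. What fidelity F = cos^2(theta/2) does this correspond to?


For states separated by angle theta on Bloch sphere:
F = cos^2(theta/2)
theta = 17*pi/28 = 1.9074
theta/2 = 0.9537
cos(theta/2) = 0.5787
F = 0.3349

0.3349


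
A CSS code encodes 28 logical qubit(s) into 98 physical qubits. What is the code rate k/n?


Code rate R = k/n
= 28/98
= 0.2857

0.2857


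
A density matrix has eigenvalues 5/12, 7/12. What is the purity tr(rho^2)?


tr(rho^2) = sum of eigenvalues squared
= (5/12)^2 + (7/12)^2
= (25 + 49) / 144
= 74/144
= 0.5139

0.5139


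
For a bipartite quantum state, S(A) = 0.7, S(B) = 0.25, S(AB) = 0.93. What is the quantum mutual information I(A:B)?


I(A:B) = S(A) + S(B) - S(AB)
= 0.7 + 0.25 - 0.93
= 0.0200

0.0200


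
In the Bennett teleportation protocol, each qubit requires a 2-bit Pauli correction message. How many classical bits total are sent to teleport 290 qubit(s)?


Quantum teleportation requires 2 classical bits per qubit teleported.
290 qubit(s) -> 2 * 290 = 580 classical bits

580


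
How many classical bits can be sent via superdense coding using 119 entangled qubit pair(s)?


Superdense coding allows 2 classical bits per shared entangled pair.
119 pair(s) -> 2 * 119 = 238 classical bits

238


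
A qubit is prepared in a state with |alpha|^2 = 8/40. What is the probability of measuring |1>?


|alpha|^2 = 8/40 = 0.2000
|beta|^2 = 1 - 8/40 = 32/40 = 0.8000
P(|1>) = |beta|^2 = 0.8000

0.8000


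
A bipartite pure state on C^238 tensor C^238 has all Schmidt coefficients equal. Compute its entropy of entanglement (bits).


For a maximally entangled state in d x d:
S = log2(d) = log2(238)
= 7.8948

7.8948


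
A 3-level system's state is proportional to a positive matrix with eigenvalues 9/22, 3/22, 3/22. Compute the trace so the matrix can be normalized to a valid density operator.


tr(M) = sum of eigenvalues
= 9/22 + 3/22 + 3/22
= 15/22
= 0.6818

0.6818


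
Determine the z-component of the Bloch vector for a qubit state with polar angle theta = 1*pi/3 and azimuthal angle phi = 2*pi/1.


theta = 1.0472, phi = 6.2832
r_z = cos(theta) = 0.5000

0.5000


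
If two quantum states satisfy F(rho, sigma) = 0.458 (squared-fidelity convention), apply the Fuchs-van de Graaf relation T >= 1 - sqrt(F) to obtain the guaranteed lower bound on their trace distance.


Fuchs-van de Graaf (squared-fidelity convention): 1 - sqrt(F) <= T <= sqrt(1 - F).
Lower bound: T >= 1 - sqrt(F)
sqrt(F) = sqrt(0.458) = 0.6768
T >= 1 - 0.6768
T >= 0.3232

0.3232


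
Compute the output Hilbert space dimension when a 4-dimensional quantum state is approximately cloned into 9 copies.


Output space = H^(tensor 9) where dim(H) = 4
dim = 4^9
= 16 (after 2 factors)
= 64 (after 3 factors)
= 256 (after 4 factors)
= 1024 (after 5 factors)
= 4096 (after 6 factors)
= 16384 (after 7 factors)
= 65536 (after 8 factors)
= 262144 (after 9 factors)
= 262144

262144


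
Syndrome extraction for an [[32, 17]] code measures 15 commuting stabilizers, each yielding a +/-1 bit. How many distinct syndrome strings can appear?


Each stabilizer generator gives a binary (+1 or -1) measurement outcome.
With 15 independent generators:
Total syndromes = 2^15
= 32768

32768


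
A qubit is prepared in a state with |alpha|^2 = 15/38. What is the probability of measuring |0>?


|alpha|^2 = 15/38 = 0.3947
|beta|^2 = 1 - 15/38 = 23/38 = 0.6053
P(|0>) = |alpha|^2 = 0.3947

0.3947


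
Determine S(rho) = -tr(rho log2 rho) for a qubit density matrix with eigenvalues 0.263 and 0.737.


S = -p*log2(p) - (1-p)*log2(1-p)
p = 0.2630, 1-p = 0.7370
= -0.2630 * log2(0.2630) - 0.7370 * log2(0.7370)
= -(-0.5068) - (-0.3245)
= 0.8312

0.8312


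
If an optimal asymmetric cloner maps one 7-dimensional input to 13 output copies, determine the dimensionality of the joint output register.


Output space = H^(tensor 13) where dim(H) = 7
dim = 7^13
= 49 (after 2 factors)
= 343 (after 3 factors)
= 2401 (after 4 factors)
= 16807 (after 5 factors)
= 117649 (after 6 factors)
= 823543 (after 7 factors)
= 5764801 (after 8 factors)
= 40353607 (after 9 factors)
= 282475249 (after 10 factors)
= 1977326743 (after 11 factors)
= 13841287201 (after 12 factors)
= 96889010407 (after 13 factors)
= 96889010407

96889010407


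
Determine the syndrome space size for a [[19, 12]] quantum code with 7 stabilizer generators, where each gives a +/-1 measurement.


Each stabilizer generator gives a binary (+1 or -1) measurement outcome.
With 7 independent generators:
Total syndromes = 2^7
= 128

128


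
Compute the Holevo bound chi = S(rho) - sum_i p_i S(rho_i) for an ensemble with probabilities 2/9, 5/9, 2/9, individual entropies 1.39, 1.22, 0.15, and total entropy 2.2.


chi = S(rho) - sum_i p_i * S(rho_i)
Weighted entropy = 2/9 * 1.39 + 5/9 * 1.22 + 2/9 * 0.15
= 1.0200
chi = 2.2 - 1.0200
= 1.1800

1.1800


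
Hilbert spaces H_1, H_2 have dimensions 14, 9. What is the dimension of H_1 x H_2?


dim(H_1 x H_2) = 14 * 9
= 126

126


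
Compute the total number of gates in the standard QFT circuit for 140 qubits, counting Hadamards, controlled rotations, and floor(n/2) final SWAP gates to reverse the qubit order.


Hadamard gates: 140
Controlled rotations: n*(n-1)/2 = 140*139/2 = 9730
SWAP gates: floor(n/2) = floor(140/2) = 70
Total = 140 + 9730 + 70
= 9940

9940


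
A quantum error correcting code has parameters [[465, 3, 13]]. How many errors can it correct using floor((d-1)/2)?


Code parameters: [[465, 3, 13]], distance d = 13.
Number of correctable errors = floor((d-1)/2)
= floor((13 - 1)/2)
= floor(12/2)
= 6

6


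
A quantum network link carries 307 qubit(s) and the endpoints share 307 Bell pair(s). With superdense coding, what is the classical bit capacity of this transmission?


Superdense coding allows 2 classical bits per shared entangled pair.
307 pair(s) -> 2 * 307 = 614 classical bits

614


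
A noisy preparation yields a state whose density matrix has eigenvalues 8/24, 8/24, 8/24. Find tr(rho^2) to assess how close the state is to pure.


tr(rho^2) = sum of eigenvalues squared
= (8/24)^2 + (8/24)^2 + (8/24)^2
= (64 + 64 + 64) / 576
= 192/576
= 0.3333

0.3333


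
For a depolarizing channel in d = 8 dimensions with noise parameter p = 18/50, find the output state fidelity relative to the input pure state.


F = (1-p) + p/d
= (1 - 0.3600) + 0.3600/8
= 0.6400 + 0.0450
= 0.6850

0.6850


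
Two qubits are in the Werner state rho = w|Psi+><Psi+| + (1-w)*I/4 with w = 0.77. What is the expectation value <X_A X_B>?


|Psi+> = (|01> + |10>)/sqrt(2)
For the pure Bell state, <X_A X_B> = +1 (Bell-state Pauli correlator).
The maximally-mixed part I/4 has tr(I/4 * P tensor P) = 0 for any traceless Pauli P.
So <X_A X_B>_rho = w * (+1) + (1 - w) * 0
= 0.77 * (+1)
= 0.7700

0.7700


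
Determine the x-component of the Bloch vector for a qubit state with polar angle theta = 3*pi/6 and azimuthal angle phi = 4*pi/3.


theta = 1.5708, phi = 4.1888
r_x = sin(theta)*cos(phi) = 1.0000 * -0.5000
r_x = -0.5000

-0.5000


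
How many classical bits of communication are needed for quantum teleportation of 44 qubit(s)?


Quantum teleportation requires 2 classical bits per qubit teleported.
44 qubit(s) -> 2 * 44 = 88 classical bits

88


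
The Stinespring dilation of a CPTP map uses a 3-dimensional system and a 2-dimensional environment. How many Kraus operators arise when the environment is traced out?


Tracing out the environment in an orthonormal basis {|i>_E} gives Kraus operators K_i = <i|_E U |0>_E.
Number of Kraus operators = dim(H_env) = d_env
= 2

2


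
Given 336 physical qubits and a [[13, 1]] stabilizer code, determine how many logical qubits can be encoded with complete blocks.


Each code block uses 13 physical qubits for 1 logical qubit(s).
Number of complete blocks = floor(336 / 13) = 25
Logical qubits = 25 * 1
= 25

25


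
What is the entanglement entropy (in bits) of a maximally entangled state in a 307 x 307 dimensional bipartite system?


For a maximally entangled state in d x d:
S = log2(d) = log2(307)
= 8.2621

8.2621
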